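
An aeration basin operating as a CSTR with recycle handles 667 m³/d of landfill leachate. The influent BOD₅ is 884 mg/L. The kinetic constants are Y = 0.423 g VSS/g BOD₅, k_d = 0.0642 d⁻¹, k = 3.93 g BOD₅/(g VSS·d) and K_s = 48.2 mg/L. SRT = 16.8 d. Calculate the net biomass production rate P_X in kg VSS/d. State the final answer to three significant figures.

For a completely mixed reactor with recycle the Lawrence–McCarty relation gives S = K_s·(1 + k_d·θ_c) / [θ_c·(Y·k − k_d) − 1] = 48.2 × (1 + 0.0642 × 16.8) / [16.8 × (0.423 × 3.93 − 0.0642) − 1] = 100.2 / 25.85 = 3.876 mg/L.
Observed yield with endogenous decay: Y_obs = Y / (1 + k_d·θ_c) = 0.423 / (1 + 0.0642 × 16.8) = 0.423 / 2.079 = 0.2035 g VSS/g BOD₅.
Q·(S₀ − S) = 667 × (884 − 3.88) × 10⁻³ = 587.0 kg/d removed.
Net biomass production P_X = Y_obs × Q·(S₀ − S) = 0.2035 × 587.0 = 119.5 kg VSS/d.

P_X ≈ 119 kg VSS/d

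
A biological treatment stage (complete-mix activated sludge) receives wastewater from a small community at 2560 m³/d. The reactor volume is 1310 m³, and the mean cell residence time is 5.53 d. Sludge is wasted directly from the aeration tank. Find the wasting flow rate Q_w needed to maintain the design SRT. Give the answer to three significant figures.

For wasting at MLVSS concentration, Q_w = V/θ_c = 1310/5.53 = 236.9 m³/d.

Q_w ≈ 237 m³/d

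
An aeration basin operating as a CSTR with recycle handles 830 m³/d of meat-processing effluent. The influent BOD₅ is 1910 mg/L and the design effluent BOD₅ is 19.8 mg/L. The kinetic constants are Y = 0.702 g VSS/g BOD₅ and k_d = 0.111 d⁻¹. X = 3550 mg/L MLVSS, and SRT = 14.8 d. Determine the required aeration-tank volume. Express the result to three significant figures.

Steady-state biomass mass balance: V·X·(1 + k_d·θ_c) = Y·Q·(S₀ − S)·θ_c, so V = 0.702 × 830 × (1910 − 19.8) × 14.8 / [3550 × (1 + 0.111 × 14.8)] = 1.63×10^7 / 9382 = 1737 m³.

V ≈ 1740 m³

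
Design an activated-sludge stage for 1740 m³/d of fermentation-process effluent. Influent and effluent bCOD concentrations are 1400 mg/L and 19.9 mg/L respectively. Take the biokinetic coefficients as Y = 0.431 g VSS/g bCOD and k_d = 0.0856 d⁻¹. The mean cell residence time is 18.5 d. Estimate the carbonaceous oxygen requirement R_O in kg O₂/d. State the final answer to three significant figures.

R_O ≈ 1830 kg O₂/d

Y_obs = Y / (1 + k_d θ_c) = 0.431 / (1 + 0.0856 × 18.5) = 0.431 / 2.584 = 0.1668.
Mass of bCOD removed per day: Q(S₀ − S) = 1740 × 1380 g/m³ = 2401 kg/d.
Biomass synthesised: P_X = Y_obs × 2401 = 400.6 kg VSS/d.
R_O = Q·(S₀ − S) − 1.42·P_X = 2401 − 1.42 × 400.6 = 1833 kg O₂/d.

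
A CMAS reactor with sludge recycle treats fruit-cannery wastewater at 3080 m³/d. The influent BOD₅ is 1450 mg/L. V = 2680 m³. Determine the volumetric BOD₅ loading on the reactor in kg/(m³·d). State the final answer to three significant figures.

L_v = Q S₀ / V = 3080 × 1450 × 10⁻³ / 2680 = 1.666 kg/(m³·d).

L_v ≈ 1.67 kg BOD₅/(m³·d)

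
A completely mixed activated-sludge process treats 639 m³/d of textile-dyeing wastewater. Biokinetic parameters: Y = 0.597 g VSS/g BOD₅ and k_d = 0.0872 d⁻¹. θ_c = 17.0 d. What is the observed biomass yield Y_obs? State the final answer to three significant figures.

Y_obs ≈ 0.240 g VSS/g BOD₅

The observed yield is Y_obs = Y/(1 + k_d·θ_c) = 0.597 / (1 + 0.0872 × 17.0) = 0.597 / 2.482 = 0.2405 g VSS per g BOD₅ removed.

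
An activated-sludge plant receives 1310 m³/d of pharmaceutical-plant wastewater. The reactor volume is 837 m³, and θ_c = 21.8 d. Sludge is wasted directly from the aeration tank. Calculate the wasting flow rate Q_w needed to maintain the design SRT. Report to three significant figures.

Q_w ≈ 38.4 m³/d

For wasting at MLVSS concentration, Q_w = V/θ_c = 837.0/21.8 = 38.39 m³/d.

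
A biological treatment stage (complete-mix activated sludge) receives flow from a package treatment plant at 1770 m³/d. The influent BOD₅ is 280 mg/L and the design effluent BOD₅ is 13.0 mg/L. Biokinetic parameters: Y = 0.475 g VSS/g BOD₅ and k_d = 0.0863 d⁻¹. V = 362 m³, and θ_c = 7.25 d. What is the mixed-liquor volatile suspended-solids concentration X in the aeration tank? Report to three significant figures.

Solving the biomass balance for X: X = Y Q (S₀−S) θ_c / [V (1+k_d θ_c)] = 0.475 × 1770 × (280 − 13.0) × 7.25 / [362 × (1 + 0.0863 × 7.25)] = 2766 mg/L.

X ≈ 2770 mg/L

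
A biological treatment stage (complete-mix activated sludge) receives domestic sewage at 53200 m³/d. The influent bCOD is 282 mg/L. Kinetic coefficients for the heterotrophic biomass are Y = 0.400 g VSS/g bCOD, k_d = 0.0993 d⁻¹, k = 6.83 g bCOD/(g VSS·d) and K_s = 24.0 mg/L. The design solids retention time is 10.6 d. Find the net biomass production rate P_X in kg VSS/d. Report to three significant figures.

Effluent substrate depends only on kinetics and SRT: S = K_s(1 + k_d θ_c) / [θ_c(Yk − k_d) − 1] = 24.0 × (1 + 0.0993 × 10.6) / [10.6 × (0.400 × 6.83 − 0.0993) − 1] = 49.26 / 26.91 = 1.831 mg/L.
Y_obs = Y / (1 + k_d θ_c) = 0.400 / (1 + 0.0993 × 10.6) = 0.400 / 2.053 = 0.1949.
Mass of bCOD removed per day: Q(S₀ − S) = 53200 × 280.2 g/m³ = 14905 kg/d.
Net biomass production P_X = Y_obs × Q·(S₀ − S) = 0.1949 × 14905 = 2905 kg VSS/d.

P_X ≈ 2900 kg VSS/d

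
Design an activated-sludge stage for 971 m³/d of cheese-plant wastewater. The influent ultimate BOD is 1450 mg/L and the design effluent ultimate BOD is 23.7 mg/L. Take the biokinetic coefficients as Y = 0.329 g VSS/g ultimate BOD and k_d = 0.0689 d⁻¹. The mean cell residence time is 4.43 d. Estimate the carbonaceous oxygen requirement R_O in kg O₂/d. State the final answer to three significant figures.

R_O ≈ 889 kg O₂/d

Correct the yield for decay: Y_obs = Y/(1 + k_d θ_c) = 0.329 / (1 + 0.0689 × 4.43) = 0.329 / 1.305 = 0.2521.
Mass of ultimate BOD removed per day: Q(S₀ − S) = 971 × 1426 g/m³ = 1385 kg/d.
Net sludge production P_X = 0.2521 × 1385 = 349.1 kg VSS/d.
Carbonaceous O₂ demand = substrate oxidised − cell-mass equivalent = 1385 − 1.42 × 349.1 = 889.2 kg O₂/d.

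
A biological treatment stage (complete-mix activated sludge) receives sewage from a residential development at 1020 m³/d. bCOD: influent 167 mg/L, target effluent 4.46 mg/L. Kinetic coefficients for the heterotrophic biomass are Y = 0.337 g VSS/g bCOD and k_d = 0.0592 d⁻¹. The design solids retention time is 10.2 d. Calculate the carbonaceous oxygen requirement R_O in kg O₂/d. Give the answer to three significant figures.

The observed yield is Y_obs = Y/(1 + k_d·θ_c) = 0.337 / (1 + 0.0592 × 10.2) = 0.337 / 1.604 = 0.2101 g VSS per g bCOD removed.
Q·(S₀ − S) = 1020 × (167 − 4.46) × 10⁻³ = 165.8 kg/d removed.
Biomass synthesised: P_X = Y_obs × 165.8 = 34.84 kg VSS/d.
R_O = Q·(S₀ − S) − 1.42·P_X = 165.8 − 1.42 × 34.84 = 116.3 kg O₂/d.

R_O ≈ 116 kg O₂/d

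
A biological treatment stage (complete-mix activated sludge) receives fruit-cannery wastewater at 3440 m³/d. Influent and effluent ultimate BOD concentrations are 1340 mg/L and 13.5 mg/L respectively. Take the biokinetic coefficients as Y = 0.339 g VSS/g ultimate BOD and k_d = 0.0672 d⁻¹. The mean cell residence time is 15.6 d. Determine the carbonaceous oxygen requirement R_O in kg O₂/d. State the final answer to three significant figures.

Observed yield with endogenous decay: Y_obs = Y / (1 + k_d·θ_c) = 0.339 / (1 + 0.0672 × 15.6) = 0.339 / 2.048 = 0.1655 g VSS/g ultimate BOD.
Substrate removed = Q·(S₀ − S) = 3440 m³/d × (1340 − 13.5) g/m³ = 4.56×10^6 g/d = 4563 kg/d.
Net sludge production P_X = 0.1655 × 4563 = 755.2 kg VSS/d.
R_O = Q·ΔS − 1.42 P_X = 4563 − 1072 = 3491 kg O₂/d.

R_O ≈ 3490 kg O₂/d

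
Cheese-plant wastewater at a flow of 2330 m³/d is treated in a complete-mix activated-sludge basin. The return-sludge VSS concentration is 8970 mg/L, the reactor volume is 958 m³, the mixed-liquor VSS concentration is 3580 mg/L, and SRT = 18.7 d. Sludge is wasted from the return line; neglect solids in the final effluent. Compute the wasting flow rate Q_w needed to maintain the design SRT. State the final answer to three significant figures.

Q_w ≈ 20.4 m³/d

Wasting from the return line (neglecting effluent solids): Q_w = V·X / (θ_c·X_r) = 958.0 × 3580 / (18.7 × 8970) = 20.45 m³/d.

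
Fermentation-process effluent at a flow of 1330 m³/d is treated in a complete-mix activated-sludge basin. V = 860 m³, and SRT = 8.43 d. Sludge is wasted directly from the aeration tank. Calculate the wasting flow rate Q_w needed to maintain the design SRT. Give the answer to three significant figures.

Q_w ≈ 102 m³/d

Wasting from the aeration tank: Q_w = V / θ_c = 860.0 / 8.43 = 102.0 m³/d.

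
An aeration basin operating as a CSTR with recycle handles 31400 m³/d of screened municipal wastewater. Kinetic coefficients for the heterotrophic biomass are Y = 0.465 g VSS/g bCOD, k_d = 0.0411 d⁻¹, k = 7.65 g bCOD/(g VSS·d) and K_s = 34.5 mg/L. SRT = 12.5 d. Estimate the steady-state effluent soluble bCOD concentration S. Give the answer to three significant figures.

From the Monod/SRT balance for a CMAS, S = K_s·(1+k_d θ_c)/[θ_c·(Y k − k_d) − 1] = 34.5 × (1 + 0.0411 × 12.5) / [12.5 × (0.465 × 7.65 − 0.0411) − 1] = 52.22 / 42.95 = 1.216 mg/L.

S ≈ 1.22 mg/L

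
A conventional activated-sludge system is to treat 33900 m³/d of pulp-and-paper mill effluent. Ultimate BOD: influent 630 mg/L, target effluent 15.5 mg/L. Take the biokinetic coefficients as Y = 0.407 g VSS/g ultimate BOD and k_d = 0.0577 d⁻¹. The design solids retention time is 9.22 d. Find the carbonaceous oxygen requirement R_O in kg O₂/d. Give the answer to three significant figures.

R_O ≈ 13000 kg O₂/d

Observed yield with endogenous decay: Y_obs = Y / (1 + k_d·θ_c) = 0.407 / (1 + 0.0577 × 9.22) = 0.407 / 1.532 = 0.2657 g VSS/g ultimate BOD.
Q·(S₀ − S) = 33900 × (630 − 15.5) × 10⁻³ = 20832 kg/d removed.
Net sludge production P_X = 0.2657 × 20832 = 5534 kg VSS/d.
Carbonaceous O₂ demand = substrate oxidised − cell-mass equivalent = 20832 − 1.42 × 5534 = 12973 kg O₂/d.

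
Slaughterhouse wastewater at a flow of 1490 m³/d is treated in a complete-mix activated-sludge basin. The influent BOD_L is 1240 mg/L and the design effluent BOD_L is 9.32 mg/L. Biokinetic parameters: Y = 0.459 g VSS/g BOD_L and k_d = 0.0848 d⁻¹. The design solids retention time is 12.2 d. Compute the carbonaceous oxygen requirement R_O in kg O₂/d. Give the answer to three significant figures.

R_O ≈ 1250 kg O₂/d

Y_obs = Y / (1 + k_d θ_c) = 0.459 / (1 + 0.0848 × 12.2) = 0.459 / 2.035 = 0.2256.
Mass of BOD_L removed per day: Q(S₀ − S) = 1490 × 1231 g/m³ = 1834 kg/d.
Biomass synthesised: P_X = Y_obs × 1834 = 413.7 kg VSS/d.
R_O = Q·(S₀ − S) − 1.42·P_X = 1834 − 1.42 × 413.7 = 1246 kg O₂/d.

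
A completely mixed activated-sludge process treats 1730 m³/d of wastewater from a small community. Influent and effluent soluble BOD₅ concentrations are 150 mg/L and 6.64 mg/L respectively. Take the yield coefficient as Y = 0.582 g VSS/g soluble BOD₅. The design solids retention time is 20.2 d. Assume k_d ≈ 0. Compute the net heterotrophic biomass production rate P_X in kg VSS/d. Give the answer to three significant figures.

With endogenous decay neglected, the observed yield equals the true yield: Y_obs = Y = 0.582 g VSS/g soluble BOD₅.
ΔS = 150 − 6.64 = 143.4 mg/L, so the substrate removal rate is 1730 × 143.4/1000 = 248.0 kg soluble BOD₅/d.
Biomass produced: P_X = Y_obs·Q·ΔS = 0.5820 × 248.0 ≈ 144.3 kg VSS/d.

P_X ≈ 144 kg VSS/d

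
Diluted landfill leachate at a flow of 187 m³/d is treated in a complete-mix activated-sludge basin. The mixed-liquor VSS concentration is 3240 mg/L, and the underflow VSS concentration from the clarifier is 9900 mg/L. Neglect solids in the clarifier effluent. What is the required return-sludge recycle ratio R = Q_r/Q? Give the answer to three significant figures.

Solids balance on the clarifier gives (1+R)X = R·X_r, so R = X/(X_r − X) = 3240 / (9900 − 3240) = 0.4865.

R ≈ 0.486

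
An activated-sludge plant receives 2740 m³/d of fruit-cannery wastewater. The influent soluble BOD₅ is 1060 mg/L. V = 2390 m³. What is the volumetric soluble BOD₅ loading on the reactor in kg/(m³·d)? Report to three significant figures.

Volumetric loading L_v = Q·S₀ / V = 2740 × 1060 g/m³ / 2390 m³ = 1215 g/(m³·d) = 1.215 kg soluble BOD₅/(m³·d).

L_v ≈ 1.22 kg soluble BOD₅/(m³·d)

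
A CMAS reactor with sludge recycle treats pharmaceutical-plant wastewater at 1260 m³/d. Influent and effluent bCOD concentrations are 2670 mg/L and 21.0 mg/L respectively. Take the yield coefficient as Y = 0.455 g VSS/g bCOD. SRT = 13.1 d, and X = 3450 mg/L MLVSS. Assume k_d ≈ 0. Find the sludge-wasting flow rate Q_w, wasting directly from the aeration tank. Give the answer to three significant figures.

With k_d = 0 the design equation reduces to V = Y Q (S₀−S) θ_c / X = 0.455 × 1260 × (2670 − 21.0) × 13.1 / 3450 = 5767 m³.
With mixed-liquor wasting, θ_c = V/Q_w, so Q_w = V/θ_c = 5767/13.1 = 440.2 m³/d.

Q_w ≈ 440 m³/d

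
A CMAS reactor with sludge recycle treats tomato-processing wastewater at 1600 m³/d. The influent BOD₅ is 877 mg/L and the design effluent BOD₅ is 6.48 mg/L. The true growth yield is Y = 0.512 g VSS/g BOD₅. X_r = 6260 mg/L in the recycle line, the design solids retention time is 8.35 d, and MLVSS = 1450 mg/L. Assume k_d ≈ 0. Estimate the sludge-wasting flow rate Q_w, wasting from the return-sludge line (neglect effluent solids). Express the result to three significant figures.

Biomass mass balance (decay neglected): V·X = Y·Q·(S₀ − S)·θ_c, so V = 0.512 × 1600 × (877 − 6.48) × 8.35 / 1450 = 4107 m³.
Q_w = (V·X)/(θ_c X_r) = 4107 × 1450 / (8.35 × 6260) = 113.9 m³/d.

Q_w ≈ 114 m³/d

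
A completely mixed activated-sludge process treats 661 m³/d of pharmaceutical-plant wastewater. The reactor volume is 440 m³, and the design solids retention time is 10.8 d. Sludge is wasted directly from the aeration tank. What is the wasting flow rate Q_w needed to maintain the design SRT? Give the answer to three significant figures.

For wasting at MLVSS concentration, Q_w = V/θ_c = 440.0/10.8 = 40.74 m³/d.

Q_w ≈ 40.7 m³/d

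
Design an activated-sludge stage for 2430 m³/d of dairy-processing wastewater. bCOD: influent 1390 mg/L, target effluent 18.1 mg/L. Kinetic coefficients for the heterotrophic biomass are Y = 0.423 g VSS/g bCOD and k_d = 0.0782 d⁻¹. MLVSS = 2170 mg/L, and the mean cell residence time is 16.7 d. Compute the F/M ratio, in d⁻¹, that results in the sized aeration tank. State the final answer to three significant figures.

F/M ≈ 0.331 d⁻¹

Rearranging the biomass balance for a CMAS with decay, V = Y·Q·ΔS·θ_c / [X·(1+k_d θ_c)] = 0.423 × 2430 × (1390 − 18.1) × 16.7 / [2170 × (1 + 0.0782 × 16.7)] = 2.35×10^7 / 5004 = 4706 m³.
Food-to-microorganism ratio F/M = Q S₀ / (V X) = 2430 × 1390 / (4706 × 2170) = 0.3307 d⁻¹.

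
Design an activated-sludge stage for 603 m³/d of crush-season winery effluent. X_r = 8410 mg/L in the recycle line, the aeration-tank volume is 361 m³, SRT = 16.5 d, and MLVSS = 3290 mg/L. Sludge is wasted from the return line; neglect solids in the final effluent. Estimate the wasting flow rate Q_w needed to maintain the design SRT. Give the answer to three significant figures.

Q_w ≈ 8.56 m³/d

Wasting from the return line (neglecting effluent solids): Q_w = V·X / (θ_c·X_r) = 361.0 × 3290 / (16.5 × 8410) = 8.559 m³/d.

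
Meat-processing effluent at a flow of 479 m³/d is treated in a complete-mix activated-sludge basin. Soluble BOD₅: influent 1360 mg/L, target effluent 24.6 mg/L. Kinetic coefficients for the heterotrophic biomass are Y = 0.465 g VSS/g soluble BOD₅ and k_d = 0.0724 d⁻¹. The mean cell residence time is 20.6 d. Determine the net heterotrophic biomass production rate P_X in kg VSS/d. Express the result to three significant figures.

The observed yield is Y_obs = Y/(1 + k_d·θ_c) = 0.465 / (1 + 0.0724 × 20.6) = 0.465 / 2.491 = 0.1866 g VSS per g soluble BOD₅ removed.
Mass of soluble BOD₅ removed per day: Q(S₀ − S) = 479 × 1335 g/m³ = 639.7 kg/d.
So the net sludge growth is P_X = 0.1866 × 639.7 = 119.4 kg VSS/d.

P_X ≈ 119 kg VSS/d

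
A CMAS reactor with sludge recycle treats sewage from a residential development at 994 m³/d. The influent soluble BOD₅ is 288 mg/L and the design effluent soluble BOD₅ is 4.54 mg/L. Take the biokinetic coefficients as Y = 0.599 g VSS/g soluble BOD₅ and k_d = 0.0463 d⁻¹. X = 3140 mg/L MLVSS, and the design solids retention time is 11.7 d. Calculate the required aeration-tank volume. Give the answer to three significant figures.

V ≈ 408 m³

From the SRT design equation V = Y Q (S₀−S) θ_c / [X (1 + k_d θ_c)] = 0.599 × 994 × (288 − 4.54) × 11.7 / [3140 × (1 + 0.0463 × 11.7)] = 1.97×10^6 / 4841 = 407.9 m³.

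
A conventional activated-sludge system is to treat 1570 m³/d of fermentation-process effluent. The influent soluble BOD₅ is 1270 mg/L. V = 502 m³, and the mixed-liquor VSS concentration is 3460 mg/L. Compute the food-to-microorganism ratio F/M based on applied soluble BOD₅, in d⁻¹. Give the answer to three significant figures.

F/M = applied load / biomass = Q·S₀/(V·X) = 1570 × 1270 / (502.0 × 3460) = 1.148 d⁻¹.

F/M ≈ 1.15 d⁻¹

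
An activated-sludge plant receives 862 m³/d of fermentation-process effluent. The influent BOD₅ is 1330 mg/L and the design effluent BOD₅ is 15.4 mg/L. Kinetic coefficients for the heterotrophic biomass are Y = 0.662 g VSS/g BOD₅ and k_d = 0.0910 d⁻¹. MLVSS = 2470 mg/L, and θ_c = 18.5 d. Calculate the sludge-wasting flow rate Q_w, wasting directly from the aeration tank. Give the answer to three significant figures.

Steady-state biomass mass balance: V·X·(1 + k_d·θ_c) = Y·Q·(S₀ − S)·θ_c, so V = 0.662 × 862 × (1330 − 15.4) × 18.5 / [2470 × (1 + 0.0910 × 18.5)] = 1.39×10^7 / 6628 = 2094 m³.
Wasting from the aeration tank: Q_w = V / θ_c = 2094 / 18.5 = 113.2 m³/d.

Q_w ≈ 113 m³/d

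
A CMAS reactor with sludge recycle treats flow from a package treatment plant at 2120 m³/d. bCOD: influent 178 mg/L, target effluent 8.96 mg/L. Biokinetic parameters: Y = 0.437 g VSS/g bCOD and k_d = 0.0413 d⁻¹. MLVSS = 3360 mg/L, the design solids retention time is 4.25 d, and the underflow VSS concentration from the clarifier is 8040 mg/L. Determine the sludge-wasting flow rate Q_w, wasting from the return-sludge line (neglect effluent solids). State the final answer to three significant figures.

Rearranging the biomass balance for a CMAS with decay, V = Y·Q·ΔS·θ_c / [X·(1+k_d θ_c)] = 0.437 × 2120 × (178 − 8.96) × 4.25 / [3360 × (1 + 0.0413 × 4.25)] = 6.66×10^5 / 3950 = 168.5 m³.
θ_c = V·X/(Q_w·X_r) when wasting from the recycle, so Q_w = V·X/(θ_c·X_r) = 168.5 × 3360 / (4.25 × 8040) = 16.57 m³/d.

Q_w ≈ 16.6 m³/d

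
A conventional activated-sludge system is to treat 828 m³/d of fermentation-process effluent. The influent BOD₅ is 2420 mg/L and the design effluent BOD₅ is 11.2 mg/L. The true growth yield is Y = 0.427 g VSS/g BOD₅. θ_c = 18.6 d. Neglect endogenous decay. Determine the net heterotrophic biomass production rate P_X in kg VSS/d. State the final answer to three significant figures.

P_X ≈ 852 kg VSS/d

No decay correction is needed, so Y_obs = Y = 0.427.
Mass of BOD₅ removed per day: Q(S₀ − S) = 828 × 2409 g/m³ = 1994 kg/d.
Net biomass production P_X = Y_obs × Q·(S₀ − S) = 0.4270 × 1994 = 851.6 kg VSS/d.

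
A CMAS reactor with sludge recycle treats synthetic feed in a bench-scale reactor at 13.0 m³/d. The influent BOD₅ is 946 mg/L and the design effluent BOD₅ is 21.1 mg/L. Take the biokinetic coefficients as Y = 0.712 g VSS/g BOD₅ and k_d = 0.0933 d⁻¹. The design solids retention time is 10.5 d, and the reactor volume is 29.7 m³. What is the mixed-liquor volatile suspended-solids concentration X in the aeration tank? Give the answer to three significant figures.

X ≈ 1530 mg/L

From V·X·(1 + k_d·θ_c) = Y·Q·(S₀ − S)·θ_c: X = 0.712 × 13.0 × (946 − 21.1) × 10.5 / [29.7 × (1 + 0.0933 × 10.5)] = 1529 mg/L.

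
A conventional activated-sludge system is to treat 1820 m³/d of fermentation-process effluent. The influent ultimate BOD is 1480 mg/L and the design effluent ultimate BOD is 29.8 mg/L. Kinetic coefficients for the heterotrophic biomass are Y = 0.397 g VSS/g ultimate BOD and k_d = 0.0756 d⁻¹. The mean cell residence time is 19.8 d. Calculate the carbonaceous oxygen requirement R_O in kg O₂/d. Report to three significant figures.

R_O ≈ 2040 kg O₂/d

Correct the yield for decay: Y_obs = Y/(1 + k_d θ_c) = 0.397 / (1 + 0.0756 × 19.8) = 0.397 / 2.497 = 0.1590.
Mass of ultimate BOD removed per day: Q(S₀ − S) = 1820 × 1450 g/m³ = 2639 kg/d.
Net sludge production P_X = 0.1590 × 2639 = 419.7 kg VSS/d.
R_O = Q·(S₀ − S) − 1.42·P_X = 2639 − 1.42 × 419.7 = 2043 kg O₂/d.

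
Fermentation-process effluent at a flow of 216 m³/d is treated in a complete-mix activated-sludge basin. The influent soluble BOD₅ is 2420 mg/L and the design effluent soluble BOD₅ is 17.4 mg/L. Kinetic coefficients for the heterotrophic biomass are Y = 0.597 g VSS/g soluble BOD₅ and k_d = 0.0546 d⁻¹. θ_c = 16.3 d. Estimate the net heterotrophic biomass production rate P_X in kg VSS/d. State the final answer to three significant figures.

Y_obs = Y / (1 + k_d θ_c) = 0.597 / (1 + 0.0546 × 16.3) = 0.597 / 1.890 = 0.3159.
Q·(S₀ − S) = 216 × (2420 − 17.4) × 10⁻³ = 519.0 kg/d removed.
So the net sludge growth is P_X = 0.3159 × 519.0 = 163.9 kg VSS/d.

P_X ≈ 164 kg VSS/d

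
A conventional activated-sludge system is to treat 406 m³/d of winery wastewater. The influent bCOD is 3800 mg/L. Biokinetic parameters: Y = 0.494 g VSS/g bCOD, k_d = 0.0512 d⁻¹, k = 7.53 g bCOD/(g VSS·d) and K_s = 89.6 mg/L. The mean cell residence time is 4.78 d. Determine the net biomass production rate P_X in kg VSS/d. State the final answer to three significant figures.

For a completely mixed reactor with recycle the Lawrence–McCarty relation gives S = K_s·(1 + k_d·θ_c) / [θ_c·(Y·k − k_d) − 1] = 89.6 × (1 + 0.0512 × 4.78) / [4.78 × (0.494 × 7.53 − 0.0512) − 1] = 111.5 / 16.54 = 6.745 mg/L.
Correct the yield for decay: Y_obs = Y/(1 + k_d θ_c) = 0.494 / (1 + 0.0512 × 4.78) = 0.494 / 1.245 = 0.3969.
Substrate removed = Q·(S₀ − S) = 406 m³/d × (3800 − 6.74) g/m³ = 1.54×10^6 g/d = 1540 kg/d.
So the net sludge growth is P_X = 0.3969 × 1540 = 611.2 kg VSS/d.

P_X ≈ 611 kg VSS/d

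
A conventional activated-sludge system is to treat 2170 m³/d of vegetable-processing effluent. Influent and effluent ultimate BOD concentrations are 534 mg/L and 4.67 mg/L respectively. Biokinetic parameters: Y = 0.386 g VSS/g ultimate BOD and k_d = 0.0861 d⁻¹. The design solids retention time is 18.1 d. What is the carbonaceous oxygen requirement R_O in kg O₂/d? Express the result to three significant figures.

R_O ≈ 903 kg O₂/d

Observed yield with endogenous decay: Y_obs = Y / (1 + k_d·θ_c) = 0.386 / (1 + 0.0861 × 18.1) = 0.386 / 2.558 = 0.1509 g VSS/g ultimate BOD.
Q·(S₀ − S) = 2170 × (534 − 4.67) × 10⁻³ = 1149 kg/d removed.
P_X = Y_obs·Q·(S₀ − S) = 0.1509 × 1149 = 173.3 kg VSS/d.
Carbonaceous O₂ demand = substrate oxidised − cell-mass equivalent = 1149 − 1.42 × 173.3 = 902.6 kg O₂/d.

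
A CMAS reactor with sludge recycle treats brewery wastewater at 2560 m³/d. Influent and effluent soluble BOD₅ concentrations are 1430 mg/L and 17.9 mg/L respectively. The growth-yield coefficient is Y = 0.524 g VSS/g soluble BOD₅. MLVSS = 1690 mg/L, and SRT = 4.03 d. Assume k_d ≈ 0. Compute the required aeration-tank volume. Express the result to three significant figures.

V·X = Y·Q·ΔS·θ_c gives V = 0.524 × 2560 × (1430 − 17.9) × 4.03 / 1690 = 4517 m³.

V ≈ 4520 m³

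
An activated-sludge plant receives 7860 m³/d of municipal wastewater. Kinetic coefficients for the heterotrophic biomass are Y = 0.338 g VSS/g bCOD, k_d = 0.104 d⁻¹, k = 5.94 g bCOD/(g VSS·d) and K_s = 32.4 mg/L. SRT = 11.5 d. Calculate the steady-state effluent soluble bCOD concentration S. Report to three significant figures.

Effluent substrate depends only on kinetics and SRT: S = K_s(1 + k_d θ_c) / [θ_c(Yk − k_d) − 1] = 32.4 × (1 + 0.104 × 11.5) / [11.5 × (0.338 × 5.94 − 0.104) − 1] = 71.15 / 20.89 = 3.406 mg/L.

S ≈ 3.41 mg/L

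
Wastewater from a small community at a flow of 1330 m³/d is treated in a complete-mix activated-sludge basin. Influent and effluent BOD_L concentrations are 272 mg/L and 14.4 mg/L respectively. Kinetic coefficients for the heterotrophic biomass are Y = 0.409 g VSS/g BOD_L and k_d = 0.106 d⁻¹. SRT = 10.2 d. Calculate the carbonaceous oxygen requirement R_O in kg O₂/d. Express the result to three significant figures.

Y_obs = Y / (1 + k_d θ_c) = 0.409 / (1 + 0.106 × 10.2) = 0.409 / 2.081 = 0.1965.
Substrate removed = Q·(S₀ − S) = 1330 m³/d × (272 − 14.4) g/m³ = 3.43×10^5 g/d = 342.6 kg/d.
P_X = Y_obs·Q·(S₀ − S) = 0.1965 × 342.6 = 67.33 kg VSS/d.
R_O = Q·ΔS − 1.42 P_X = 342.6 − 95.61 = 247.0 kg O₂/d.

R_O ≈ 247 kg O₂/d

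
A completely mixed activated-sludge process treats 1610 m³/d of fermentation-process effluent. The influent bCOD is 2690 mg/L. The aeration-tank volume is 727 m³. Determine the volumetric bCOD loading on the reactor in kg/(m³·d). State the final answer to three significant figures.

L_v ≈ 5.96 kg bCOD/(m³·d)

Applied bCOD load per unit volume = Q·S₀/V = (1610 × 2690/1000)/727.0 = 5.957 kg bCOD·m⁻³·d⁻¹.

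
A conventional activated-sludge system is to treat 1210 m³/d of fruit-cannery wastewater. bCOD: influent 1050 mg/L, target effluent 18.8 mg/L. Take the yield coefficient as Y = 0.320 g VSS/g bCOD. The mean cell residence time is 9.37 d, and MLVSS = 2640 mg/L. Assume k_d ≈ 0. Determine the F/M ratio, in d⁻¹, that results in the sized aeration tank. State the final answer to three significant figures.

F/M ≈ 0.340 d⁻¹

With k_d = 0 the design equation reduces to V = Y Q (S₀−S) θ_c / X = 0.320 × 1210 × (1050 − 18.8) × 9.37 / 2640 = 1417 m³.
F/M = Q·S₀ / (V·X) = 1210 × 1050 / (1417 × 2640) = 0.3396 g bCOD·(g VSS·d)⁻¹.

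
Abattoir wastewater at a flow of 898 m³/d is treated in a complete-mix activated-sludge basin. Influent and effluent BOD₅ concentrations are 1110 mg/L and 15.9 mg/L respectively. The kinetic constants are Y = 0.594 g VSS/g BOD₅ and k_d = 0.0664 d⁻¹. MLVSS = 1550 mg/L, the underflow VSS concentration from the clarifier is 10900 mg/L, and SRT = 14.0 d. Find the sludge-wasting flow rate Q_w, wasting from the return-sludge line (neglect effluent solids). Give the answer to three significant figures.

Q_w ≈ 27.7 m³/d

From the SRT design equation V = Y Q (S₀−S) θ_c / [X (1 + k_d θ_c)] = 0.594 × 898 × (1110 − 15.9) × 14.0 / [1550 × (1 + 0.0664 × 14.0)] = 8.17×10^6 / 2991 = 2732 m³.
Wasting from the return line (neglecting effluent solids): Q_w = V·X / (θ_c·X_r) = 2732 × 1550 / (14.0 × 10900) = 27.75 m³/d.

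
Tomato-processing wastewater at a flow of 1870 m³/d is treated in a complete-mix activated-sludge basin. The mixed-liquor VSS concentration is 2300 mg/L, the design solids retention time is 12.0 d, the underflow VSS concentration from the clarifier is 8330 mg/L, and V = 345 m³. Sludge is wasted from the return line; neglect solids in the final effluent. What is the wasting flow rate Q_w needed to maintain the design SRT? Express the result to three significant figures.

Q_w = (V·X)/(θ_c X_r) = 345.0 × 2300 / (12.0 × 8330) = 7.938 m³/d.

Q_w ≈ 7.94 m³/d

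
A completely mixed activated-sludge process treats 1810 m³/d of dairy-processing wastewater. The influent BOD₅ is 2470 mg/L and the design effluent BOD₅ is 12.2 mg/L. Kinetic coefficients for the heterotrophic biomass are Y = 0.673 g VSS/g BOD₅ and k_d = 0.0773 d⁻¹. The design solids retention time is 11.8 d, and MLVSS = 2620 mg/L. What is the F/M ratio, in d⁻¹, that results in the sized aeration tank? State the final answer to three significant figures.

Steady-state biomass mass balance: V·X·(1 + k_d·θ_c) = Y·Q·(S₀ − S)·θ_c, so V = 0.673 × 1810 × (2470 − 12.2) × 11.8 / [2620 × (1 + 0.0773 × 11.8)] = 3.53×10^7 / 5010 = 7052 m³.
F/M = applied load / biomass = Q·S₀/(V·X) = 1810 × 2470 / (7052 × 2620) = 0.2420 d⁻¹.

F/M ≈ 0.242 d⁻¹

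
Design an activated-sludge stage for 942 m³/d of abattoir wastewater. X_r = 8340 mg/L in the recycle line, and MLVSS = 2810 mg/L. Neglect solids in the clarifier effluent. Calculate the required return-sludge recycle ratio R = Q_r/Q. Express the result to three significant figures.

R ≈ 0.508

Solids balance on the clarifier gives (1+R)X = R·X_r, so R = X/(X_r − X) = 2810 / (8340 − 2810) = 0.5081.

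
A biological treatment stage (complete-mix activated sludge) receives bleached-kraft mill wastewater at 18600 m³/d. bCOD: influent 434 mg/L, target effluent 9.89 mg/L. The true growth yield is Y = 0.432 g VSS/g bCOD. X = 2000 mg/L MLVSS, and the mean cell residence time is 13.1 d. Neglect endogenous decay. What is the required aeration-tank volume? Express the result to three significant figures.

With k_d = 0 the design equation reduces to V = Y Q (S₀−S) θ_c / X = 0.432 × 18600 × (434 − 9.89) × 13.1 / 2000 = 22321 m³.

V ≈ 22300 m³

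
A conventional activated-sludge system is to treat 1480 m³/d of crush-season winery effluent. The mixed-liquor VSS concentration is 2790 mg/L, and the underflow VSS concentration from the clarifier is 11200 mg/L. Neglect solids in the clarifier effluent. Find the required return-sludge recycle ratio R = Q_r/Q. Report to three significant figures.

Solids balance on the clarifier gives (1+R)X = R·X_r, so R = X/(X_r − X) = 2790 / (11200 − 2790) = 0.3317.

R ≈ 0.332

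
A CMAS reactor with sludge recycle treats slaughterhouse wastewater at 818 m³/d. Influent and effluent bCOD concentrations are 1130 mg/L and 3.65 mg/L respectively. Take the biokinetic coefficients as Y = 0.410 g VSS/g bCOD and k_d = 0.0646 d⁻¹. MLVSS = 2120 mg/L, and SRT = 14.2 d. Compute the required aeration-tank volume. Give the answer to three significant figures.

V ≈ 1320 m³

From the SRT design equation V = Y Q (S₀−S) θ_c / [X (1 + k_d θ_c)] = 0.410 × 818 × (1130 − 3.65) × 14.2 / [2120 × (1 + 0.0646 × 14.2)] = 5.36×10^6 / 4065 = 1320 m³.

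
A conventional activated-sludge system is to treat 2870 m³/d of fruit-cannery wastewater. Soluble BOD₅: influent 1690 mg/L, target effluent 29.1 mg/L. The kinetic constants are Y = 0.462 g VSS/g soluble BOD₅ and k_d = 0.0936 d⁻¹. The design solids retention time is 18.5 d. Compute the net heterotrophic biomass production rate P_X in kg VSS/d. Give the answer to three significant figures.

P_X ≈ 806 kg VSS/d

Observed yield with endogenous decay: Y_obs = Y / (1 + k_d·θ_c) = 0.462 / (1 + 0.0936 × 18.5) = 0.462 / 2.732 = 0.1691 g VSS/g soluble BOD₅.
ΔS = 1690 − 29.1 = 1661 mg/L, so the substrate removal rate is 2870 × 1661/1000 = 4767 kg soluble BOD₅/d.
So the net sludge growth is P_X = 0.1691 × 4767 = 806.2 kg VSS/d.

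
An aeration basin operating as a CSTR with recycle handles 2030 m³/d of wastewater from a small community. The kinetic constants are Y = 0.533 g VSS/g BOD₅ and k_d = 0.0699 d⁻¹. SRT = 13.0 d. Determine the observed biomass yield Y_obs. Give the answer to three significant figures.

Y_obs = Y / (1 + k_d θ_c) = 0.533 / (1 + 0.0699 × 13.0) = 0.533 / 1.909 = 0.2792.

Y_obs ≈ 0.279 g VSS/g BOD₅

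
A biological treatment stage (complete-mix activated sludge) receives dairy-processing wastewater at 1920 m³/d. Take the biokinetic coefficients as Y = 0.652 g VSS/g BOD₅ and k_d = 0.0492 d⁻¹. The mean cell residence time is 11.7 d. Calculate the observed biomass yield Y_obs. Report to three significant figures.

The observed yield is Y_obs = Y/(1 + k_d·θ_c) = 0.652 / (1 + 0.0492 × 11.7) = 0.652 / 1.576 = 0.4138 g VSS per g BOD₅ removed.

Y_obs ≈ 0.414 g VSS/g BOD₅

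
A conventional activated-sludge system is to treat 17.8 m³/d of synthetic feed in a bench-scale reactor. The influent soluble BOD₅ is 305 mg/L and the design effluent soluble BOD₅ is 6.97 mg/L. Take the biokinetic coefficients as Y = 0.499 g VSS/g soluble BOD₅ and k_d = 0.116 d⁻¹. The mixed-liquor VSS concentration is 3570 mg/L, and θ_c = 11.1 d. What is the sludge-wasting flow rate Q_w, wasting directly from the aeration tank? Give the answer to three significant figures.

From the SRT design equation V = Y Q (S₀−S) θ_c / [X (1 + k_d θ_c)] = 0.499 × 17.8 × (305 − 6.97) × 11.1 / [3570 × (1 + 0.116 × 11.1)] = 2.94×10^4 / 8167 = 3.598 m³.
Wasting from the aeration tank: Q_w = V / θ_c = 3.598 / 11.1 = 0.3241 m³/d.

Q_w ≈ 0.324 m³/d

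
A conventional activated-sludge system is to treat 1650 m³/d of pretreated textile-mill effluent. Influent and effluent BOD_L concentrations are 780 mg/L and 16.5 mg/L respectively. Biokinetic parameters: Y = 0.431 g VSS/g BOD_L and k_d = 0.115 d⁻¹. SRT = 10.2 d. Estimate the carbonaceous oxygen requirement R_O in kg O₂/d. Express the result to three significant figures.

Correct the yield for decay: Y_obs = Y/(1 + k_d θ_c) = 0.431 / (1 + 0.115 × 10.2) = 0.431 / 2.173 = 0.1983.
Q·(S₀ − S) = 1650 × (780 − 16.5) × 10⁻³ = 1260 kg/d removed.
Net sludge production P_X = 0.1983 × 1260 = 249.9 kg VSS/d.
Carbonaceous O₂ demand = substrate oxidised − cell-mass equivalent = 1260 − 1.42 × 249.9 = 905.0 kg O₂/d.

R_O ≈ 905 kg O₂/d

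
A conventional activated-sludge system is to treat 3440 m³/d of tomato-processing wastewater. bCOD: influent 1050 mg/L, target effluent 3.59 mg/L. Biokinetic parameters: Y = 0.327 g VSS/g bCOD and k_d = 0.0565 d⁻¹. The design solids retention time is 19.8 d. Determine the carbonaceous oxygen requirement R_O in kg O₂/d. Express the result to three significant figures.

R_O ≈ 2810 kg O₂/d

Correct the yield for decay: Y_obs = Y/(1 + k_d θ_c) = 0.327 / (1 + 0.0565 × 19.8) = 0.327 / 2.119 = 0.1543.
ΔS = 1050 − 3.59 = 1046 mg/L, so the substrate removal rate is 3440 × 1046/1000 = 3600 kg bCOD/d.
P_X = Y_obs·Q·(S₀ − S) = 0.1543 × 3600 = 555.6 kg VSS/d.
R_O = Q·(S₀ − S) − 1.42·P_X = 3600 − 1.42 × 555.6 = 2811 kg O₂/d.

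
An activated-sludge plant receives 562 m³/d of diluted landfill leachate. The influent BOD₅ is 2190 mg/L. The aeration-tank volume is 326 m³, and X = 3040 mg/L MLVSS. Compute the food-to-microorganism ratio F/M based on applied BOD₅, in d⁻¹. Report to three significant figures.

F/M ≈ 1.24 d⁻¹

F/M = applied load / biomass = Q·S₀/(V·X) = 562 × 2190 / (326.0 × 3040) = 1.242 d⁻¹.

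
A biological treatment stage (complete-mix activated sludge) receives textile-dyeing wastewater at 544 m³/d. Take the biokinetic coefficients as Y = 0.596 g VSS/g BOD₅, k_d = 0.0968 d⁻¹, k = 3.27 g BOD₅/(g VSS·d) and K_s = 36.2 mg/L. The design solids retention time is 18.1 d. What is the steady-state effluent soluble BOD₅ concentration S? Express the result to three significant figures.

From the Monod/SRT balance for a CMAS, S = K_s·(1+k_d θ_c)/[θ_c·(Y k − k_d) − 1] = 36.2 × (1 + 0.0968 × 18.1) / [18.1 × (0.596 × 3.27 − 0.0968) − 1] = 99.63 / 32.52 = 3.063 mg/L.

S ≈ 3.06 mg/L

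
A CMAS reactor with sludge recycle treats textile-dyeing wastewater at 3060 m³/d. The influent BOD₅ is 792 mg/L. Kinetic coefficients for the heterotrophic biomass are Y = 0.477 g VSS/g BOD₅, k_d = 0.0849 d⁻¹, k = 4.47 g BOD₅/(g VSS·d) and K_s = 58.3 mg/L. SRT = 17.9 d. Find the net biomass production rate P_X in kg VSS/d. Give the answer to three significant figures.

P_X ≈ 456 kg VSS/d

From the Monod/SRT balance for a CMAS, S = K_s·(1+k_d θ_c)/[θ_c·(Y k − k_d) − 1] = 58.3 × (1 + 0.0849 × 17.9) / [17.9 × (0.477 × 4.47 − 0.0849) − 1] = 146.9 / 35.65 = 4.121 mg/L.
Correct the yield for decay: Y_obs = Y/(1 + k_d θ_c) = 0.477 / (1 + 0.0849 × 17.9) = 0.477 / 2.520 = 0.1893.
Q·(S₀ − S) = 3060 × (792 − 4.12) × 10⁻³ = 2411 kg/d removed.
Biomass produced: P_X = Y_obs·Q·ΔS = 0.1893 × 2411 ≈ 456.4 kg VSS/d.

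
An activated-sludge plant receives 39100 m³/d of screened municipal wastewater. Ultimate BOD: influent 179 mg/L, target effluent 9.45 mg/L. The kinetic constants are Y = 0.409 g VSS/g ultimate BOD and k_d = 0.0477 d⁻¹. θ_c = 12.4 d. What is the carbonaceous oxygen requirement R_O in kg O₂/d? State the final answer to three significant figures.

R_O ≈ 4210 kg O₂/d

Y_obs = Y / (1 + k_d θ_c) = 0.409 / (1 + 0.0477 × 12.4) = 0.409 / 1.591 = 0.2570.
Q·(S₀ − S) = 39100 × (179 − 9.45) × 10⁻³ = 6629 kg/d removed.
Biomass synthesised: P_X = Y_obs × 6629 = 1704 kg VSS/d.
Carbonaceous O₂ demand = substrate oxidised − cell-mass equivalent = 6629 − 1.42 × 1704 = 4210 kg O₂/d.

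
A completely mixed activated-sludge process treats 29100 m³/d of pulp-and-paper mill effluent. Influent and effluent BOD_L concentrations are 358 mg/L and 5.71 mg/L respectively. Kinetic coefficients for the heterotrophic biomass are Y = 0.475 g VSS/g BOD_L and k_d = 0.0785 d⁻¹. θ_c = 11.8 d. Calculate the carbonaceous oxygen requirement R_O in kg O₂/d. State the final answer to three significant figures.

Observed yield with endogenous decay: Y_obs = Y / (1 + k_d·θ_c) = 0.475 / (1 + 0.0785 × 11.8) = 0.475 / 1.926 = 0.2466 g VSS/g BOD_L.
Substrate removed = Q·(S₀ − S) = 29100 m³/d × (358 − 5.71) g/m³ = 1.03×10^7 g/d = 10252 kg/d.
Net sludge production P_X = 0.2466 × 10252 = 2528 kg VSS/d.
R_O = Q·ΔS − 1.42 P_X = 10252 − 3590 = 6662 kg O₂/d.

R_O ≈ 6660 kg O₂/d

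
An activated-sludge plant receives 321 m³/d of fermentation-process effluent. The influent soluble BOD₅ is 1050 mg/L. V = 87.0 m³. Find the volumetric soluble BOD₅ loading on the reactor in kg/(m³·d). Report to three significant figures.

Applied soluble BOD₅ load per unit volume = Q·S₀/V = (321 × 1050/1000)/87.00 = 3.874 kg soluble BOD₅·m⁻³·d⁻¹.

L_v ≈ 3.87 kg soluble BOD₅/(m³·d)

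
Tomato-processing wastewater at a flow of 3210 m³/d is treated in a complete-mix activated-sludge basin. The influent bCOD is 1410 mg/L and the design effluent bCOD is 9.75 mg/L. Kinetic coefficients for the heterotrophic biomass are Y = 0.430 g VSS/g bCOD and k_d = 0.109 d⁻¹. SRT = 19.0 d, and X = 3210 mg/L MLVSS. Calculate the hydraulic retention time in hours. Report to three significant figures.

τ ≈ 27.9 h

From the SRT design equation V = Y Q (S₀−S) θ_c / [X (1 + k_d θ_c)] = 0.430 × 3210 × (1410 − 9.75) × 19.0 / [3210 × (1 + 0.109 × 19.0)] = 3.67×10^7 / 9858 = 3725 m³.
τ = V/Q = 3725/3210 = 1.160 d, or 27.85 h.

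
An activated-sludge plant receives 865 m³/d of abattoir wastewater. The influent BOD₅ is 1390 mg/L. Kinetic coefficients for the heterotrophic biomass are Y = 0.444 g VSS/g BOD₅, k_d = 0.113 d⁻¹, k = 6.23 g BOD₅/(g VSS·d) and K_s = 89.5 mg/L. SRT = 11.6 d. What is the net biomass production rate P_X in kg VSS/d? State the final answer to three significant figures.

Effluent substrate depends only on kinetics and SRT: S = K_s(1 + k_d θ_c) / [θ_c(Yk − k_d) − 1] = 89.5 × (1 + 0.113 × 11.6) / [11.6 × (0.444 × 6.23 − 0.113) − 1] = 206.8 / 29.78 = 6.946 mg/L.
The observed yield is Y_obs = Y/(1 + k_d·θ_c) = 0.444 / (1 + 0.113 × 11.6) = 0.444 / 2.311 = 0.1921 g VSS per g BOD₅ removed.
ΔS = 1390 − 6.95 = 1383 mg/L, so the substrate removal rate is 865 × 1383/1000 = 1196 kg BOD₅/d.
Biomass produced: P_X = Y_obs·Q·ΔS = 0.1921 × 1196 ≈ 229.9 kg VSS/d.

P_X ≈ 230 kg VSS/d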